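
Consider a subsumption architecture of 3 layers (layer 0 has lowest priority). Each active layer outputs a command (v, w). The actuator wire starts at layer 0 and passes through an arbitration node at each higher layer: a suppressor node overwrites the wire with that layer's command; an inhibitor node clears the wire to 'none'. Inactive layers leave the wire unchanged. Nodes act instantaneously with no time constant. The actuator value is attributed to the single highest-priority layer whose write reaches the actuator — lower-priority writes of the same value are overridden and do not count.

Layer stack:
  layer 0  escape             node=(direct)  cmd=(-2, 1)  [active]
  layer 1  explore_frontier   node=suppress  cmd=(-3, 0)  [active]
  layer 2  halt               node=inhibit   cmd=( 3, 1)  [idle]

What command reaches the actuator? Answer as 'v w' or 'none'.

-3 0

[0] escape on; wire := (-2, 1)
[1] explore_frontier on (suppress); wire := (-3, 0)
[2] halt off; pass (-3, 0)
output (-3, 0)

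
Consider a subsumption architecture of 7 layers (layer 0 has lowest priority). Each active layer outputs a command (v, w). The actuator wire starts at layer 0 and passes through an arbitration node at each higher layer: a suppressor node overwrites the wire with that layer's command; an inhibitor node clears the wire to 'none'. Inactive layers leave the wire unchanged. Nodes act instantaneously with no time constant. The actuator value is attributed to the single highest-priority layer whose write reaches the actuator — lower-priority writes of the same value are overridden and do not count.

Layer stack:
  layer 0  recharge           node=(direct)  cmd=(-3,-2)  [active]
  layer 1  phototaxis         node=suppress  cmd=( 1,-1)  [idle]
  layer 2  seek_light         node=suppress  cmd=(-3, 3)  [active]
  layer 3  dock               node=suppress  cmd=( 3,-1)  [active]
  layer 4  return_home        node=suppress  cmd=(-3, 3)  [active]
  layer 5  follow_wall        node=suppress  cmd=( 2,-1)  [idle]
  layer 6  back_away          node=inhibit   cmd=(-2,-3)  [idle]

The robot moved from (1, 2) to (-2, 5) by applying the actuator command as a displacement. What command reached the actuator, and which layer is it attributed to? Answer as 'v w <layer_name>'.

-3 3 return_home

displacement = (-2, 5) − (1, 2) = (-3, 3)
L0 recharge: active, feeds wire = (-3, -2)
L1 phototaxis: idle → wire stays (-3, -2)
L2 seek_light: active, suppressor → wire = (-3, 3)
L3 dock: active, suppressor → wire = (3, -1)
L4 return_home: active, suppressor → wire = (-3, 3)
L5 follow_wall: idle → wire stays (-3, 3)
L6 back_away: idle → wire stays (-3, 3)
actuator = (-3, 3) — from layer 4 (return_home)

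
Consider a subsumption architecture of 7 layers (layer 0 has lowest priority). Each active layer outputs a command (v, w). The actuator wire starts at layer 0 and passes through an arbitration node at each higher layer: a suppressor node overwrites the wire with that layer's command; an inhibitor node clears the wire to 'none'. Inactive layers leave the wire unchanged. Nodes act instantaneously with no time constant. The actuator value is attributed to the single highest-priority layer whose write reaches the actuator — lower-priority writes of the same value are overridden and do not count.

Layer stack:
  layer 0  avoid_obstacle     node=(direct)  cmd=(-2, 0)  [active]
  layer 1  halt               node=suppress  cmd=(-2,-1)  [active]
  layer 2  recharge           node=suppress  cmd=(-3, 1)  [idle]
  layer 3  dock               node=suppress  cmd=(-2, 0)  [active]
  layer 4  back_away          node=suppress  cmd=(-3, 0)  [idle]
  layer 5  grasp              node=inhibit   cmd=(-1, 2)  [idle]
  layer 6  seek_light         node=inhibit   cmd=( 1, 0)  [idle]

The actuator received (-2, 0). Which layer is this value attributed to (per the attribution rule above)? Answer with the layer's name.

L0 avoid_obstacle: active, feeds wire = (-2, 0)
L1 halt: active, suppressor → wire = (-2, -1)
L2 recharge: idle → wire stays (-2, -1)
L3 dock: active, suppressor → wire = (-2, 0)
L4 back_away: idle → wire stays (-2, 0)
L5 grasp: idle → wire stays (-2, 0)
L6 seek_light: idle → wire stays (-2, 0)
actuator = (-2, 0)
last writer: layer 3 = dock

dock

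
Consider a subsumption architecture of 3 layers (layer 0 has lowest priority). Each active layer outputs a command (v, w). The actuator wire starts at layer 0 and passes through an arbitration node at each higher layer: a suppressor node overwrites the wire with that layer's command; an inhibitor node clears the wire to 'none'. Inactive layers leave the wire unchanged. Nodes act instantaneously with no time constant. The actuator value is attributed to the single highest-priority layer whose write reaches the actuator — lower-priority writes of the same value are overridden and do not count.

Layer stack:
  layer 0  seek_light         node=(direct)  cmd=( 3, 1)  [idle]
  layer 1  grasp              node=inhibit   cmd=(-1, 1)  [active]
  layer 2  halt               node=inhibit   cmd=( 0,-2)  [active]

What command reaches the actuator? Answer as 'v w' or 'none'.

none

L0 seek_light: idle → wire = none
L1 grasp: active, inhibitor → wire = none
L2 halt: active, inhibitor → wire = none
actuator = none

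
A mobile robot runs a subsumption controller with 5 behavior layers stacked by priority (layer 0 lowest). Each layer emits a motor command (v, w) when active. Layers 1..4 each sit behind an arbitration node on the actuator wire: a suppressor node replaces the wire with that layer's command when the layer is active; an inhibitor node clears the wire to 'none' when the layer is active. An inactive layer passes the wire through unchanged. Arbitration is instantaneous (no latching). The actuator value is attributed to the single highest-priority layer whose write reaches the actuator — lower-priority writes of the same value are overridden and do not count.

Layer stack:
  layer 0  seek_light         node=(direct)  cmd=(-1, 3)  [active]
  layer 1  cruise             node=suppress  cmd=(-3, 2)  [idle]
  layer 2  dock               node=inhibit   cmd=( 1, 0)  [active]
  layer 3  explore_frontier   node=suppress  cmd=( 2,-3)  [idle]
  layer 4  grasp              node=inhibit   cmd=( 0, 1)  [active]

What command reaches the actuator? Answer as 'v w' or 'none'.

none

L0 seek_light: active, feeds wire = (-1, 3)
L1 cruise: idle → wire stays (-1, 3)
L2 dock: active, inhibitor → wire = none
L3 explore_frontier: idle → wire stays none
L4 grasp: active, inhibitor → wire = none
actuator = none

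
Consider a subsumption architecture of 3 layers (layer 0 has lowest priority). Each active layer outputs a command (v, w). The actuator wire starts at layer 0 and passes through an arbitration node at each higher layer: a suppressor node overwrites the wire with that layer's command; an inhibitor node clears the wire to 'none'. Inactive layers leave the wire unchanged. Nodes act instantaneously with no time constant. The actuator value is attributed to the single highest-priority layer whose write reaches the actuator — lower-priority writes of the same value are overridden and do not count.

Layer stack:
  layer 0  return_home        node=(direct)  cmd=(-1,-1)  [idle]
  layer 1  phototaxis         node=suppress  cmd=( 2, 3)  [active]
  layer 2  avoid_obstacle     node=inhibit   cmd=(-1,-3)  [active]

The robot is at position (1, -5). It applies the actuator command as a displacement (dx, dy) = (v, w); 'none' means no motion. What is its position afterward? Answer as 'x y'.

layer 0 (return_home) idle — none
layer 1 (phototaxis) active — suppresses: (2, 3)
layer 2 (avoid_obstacle) active — inhibits: none
→ actuator none
position: (1, -5) + none = (1, -5)

1 -5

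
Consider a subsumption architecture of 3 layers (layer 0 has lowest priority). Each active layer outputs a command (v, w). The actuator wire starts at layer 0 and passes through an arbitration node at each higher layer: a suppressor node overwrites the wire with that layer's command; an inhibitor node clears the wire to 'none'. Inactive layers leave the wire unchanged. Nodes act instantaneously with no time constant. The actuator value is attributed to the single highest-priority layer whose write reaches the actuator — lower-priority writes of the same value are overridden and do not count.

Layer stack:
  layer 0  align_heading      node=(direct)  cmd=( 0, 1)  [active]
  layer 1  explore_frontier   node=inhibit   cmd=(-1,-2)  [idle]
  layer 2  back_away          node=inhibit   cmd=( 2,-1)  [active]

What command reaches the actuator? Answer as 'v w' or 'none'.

layer 0 (align_heading) active — direct: (0, 1)
layer 1 (explore_frontier) idle — unchanged: (0, 1)
layer 2 (back_away) active — inhibits: none
→ actuator none

none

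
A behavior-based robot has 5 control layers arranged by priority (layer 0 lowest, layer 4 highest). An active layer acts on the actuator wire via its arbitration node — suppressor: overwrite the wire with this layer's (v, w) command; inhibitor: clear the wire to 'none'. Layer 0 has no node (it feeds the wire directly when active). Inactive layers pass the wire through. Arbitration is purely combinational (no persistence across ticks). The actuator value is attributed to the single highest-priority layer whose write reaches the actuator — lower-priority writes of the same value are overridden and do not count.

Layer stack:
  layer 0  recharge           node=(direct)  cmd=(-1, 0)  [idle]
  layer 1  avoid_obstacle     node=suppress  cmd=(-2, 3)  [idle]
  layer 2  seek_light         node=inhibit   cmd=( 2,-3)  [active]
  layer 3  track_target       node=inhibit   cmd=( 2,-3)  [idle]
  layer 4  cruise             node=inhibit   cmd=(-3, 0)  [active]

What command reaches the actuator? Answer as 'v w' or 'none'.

L0 recharge: idle → wire = none
L1 avoid_obstacle: idle → wire stays none
L2 seek_light: active, inhibitor → wire = none
L3 track_target: idle → wire stays none
L4 cruise: active, inhibitor → wire = none
actuator = none

none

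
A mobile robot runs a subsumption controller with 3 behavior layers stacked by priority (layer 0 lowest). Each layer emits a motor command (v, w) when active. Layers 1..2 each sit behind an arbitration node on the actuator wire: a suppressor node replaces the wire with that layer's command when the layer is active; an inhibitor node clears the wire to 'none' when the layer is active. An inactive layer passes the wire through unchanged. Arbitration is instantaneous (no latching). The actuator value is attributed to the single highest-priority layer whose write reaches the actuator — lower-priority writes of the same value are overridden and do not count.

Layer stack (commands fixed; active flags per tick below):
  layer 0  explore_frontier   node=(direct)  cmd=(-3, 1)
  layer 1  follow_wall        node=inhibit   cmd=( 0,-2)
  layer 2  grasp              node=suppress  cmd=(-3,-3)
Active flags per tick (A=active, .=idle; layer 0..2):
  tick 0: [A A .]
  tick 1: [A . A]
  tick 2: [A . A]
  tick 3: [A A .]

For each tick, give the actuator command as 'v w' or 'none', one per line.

none
-3 -3
-3 -3
none

tick 0:
  [0] explore_frontier on; wire := (-3, 1)
  [1] follow_wall on (inhibit); wire := none
  [2] grasp off; pass none
  output none
tick 1:
  [0] explore_frontier on; wire := (-3, 1)
  [1] follow_wall off; pass (-3, 1)
  [2] grasp on (suppress); wire := (-3, -3)
  output (-3, -3)
tick 2:
  [0] explore_frontier on; wire := (-3, 1)
  [1] follow_wall off; pass (-3, 1)
  [2] grasp on (suppress); wire := (-3, -3)
  output (-3, -3)
tick 3:
  [0] explore_frontier on; wire := (-3, 1)
  [1] follow_wall on (inhibit); wire := none
  [2] grasp off; pass none
  output none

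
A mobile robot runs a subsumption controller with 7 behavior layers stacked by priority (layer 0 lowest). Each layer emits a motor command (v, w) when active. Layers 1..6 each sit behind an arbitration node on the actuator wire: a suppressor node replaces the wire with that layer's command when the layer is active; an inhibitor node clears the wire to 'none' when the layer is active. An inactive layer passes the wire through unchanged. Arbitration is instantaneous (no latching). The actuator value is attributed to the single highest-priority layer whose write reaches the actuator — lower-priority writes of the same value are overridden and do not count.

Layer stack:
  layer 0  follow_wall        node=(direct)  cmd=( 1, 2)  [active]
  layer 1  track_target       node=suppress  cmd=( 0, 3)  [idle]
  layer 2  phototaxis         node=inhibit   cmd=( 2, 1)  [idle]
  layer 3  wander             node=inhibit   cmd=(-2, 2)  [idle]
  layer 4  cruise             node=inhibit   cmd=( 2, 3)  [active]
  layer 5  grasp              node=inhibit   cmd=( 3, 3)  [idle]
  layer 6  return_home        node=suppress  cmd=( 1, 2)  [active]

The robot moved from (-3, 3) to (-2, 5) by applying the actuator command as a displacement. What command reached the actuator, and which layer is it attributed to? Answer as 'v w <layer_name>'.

displacement = (-2, 5) − (-3, 3) = (1, 2)
[0] follow_wall on; wire := (1, 2)
[1] track_target off; pass (1, 2)
[2] phototaxis off; pass (1, 2)
[3] wander off; pass (1, 2)
[4] cruise on (inhibit); wire := none
[5] grasp off; pass none
[6] return_home on (suppress); wire := (1, 2)
output (1, 2) — from layer 6 (return_home)

1 2 return_home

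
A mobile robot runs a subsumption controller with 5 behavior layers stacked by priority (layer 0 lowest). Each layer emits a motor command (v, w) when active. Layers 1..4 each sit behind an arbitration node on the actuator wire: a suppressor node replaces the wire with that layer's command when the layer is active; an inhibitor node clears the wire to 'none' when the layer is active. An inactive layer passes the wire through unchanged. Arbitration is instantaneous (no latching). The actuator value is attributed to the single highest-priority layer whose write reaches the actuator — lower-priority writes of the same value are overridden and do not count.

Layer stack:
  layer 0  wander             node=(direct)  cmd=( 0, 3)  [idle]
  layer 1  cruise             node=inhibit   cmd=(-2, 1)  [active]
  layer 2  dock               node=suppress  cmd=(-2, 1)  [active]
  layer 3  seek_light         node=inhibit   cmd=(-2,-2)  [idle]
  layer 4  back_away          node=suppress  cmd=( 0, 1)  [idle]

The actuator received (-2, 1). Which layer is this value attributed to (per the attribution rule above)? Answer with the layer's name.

L0 wander: idle → wire = none
L1 cruise: active, inhibitor → wire = none
L2 dock: active, suppressor → wire = (-2, 1)
L3 seek_light: idle → wire stays (-2, 1)
L4 back_away: idle → wire stays (-2, 1)
actuator = (-2, 1)
last writer: layer 2 = dock

dock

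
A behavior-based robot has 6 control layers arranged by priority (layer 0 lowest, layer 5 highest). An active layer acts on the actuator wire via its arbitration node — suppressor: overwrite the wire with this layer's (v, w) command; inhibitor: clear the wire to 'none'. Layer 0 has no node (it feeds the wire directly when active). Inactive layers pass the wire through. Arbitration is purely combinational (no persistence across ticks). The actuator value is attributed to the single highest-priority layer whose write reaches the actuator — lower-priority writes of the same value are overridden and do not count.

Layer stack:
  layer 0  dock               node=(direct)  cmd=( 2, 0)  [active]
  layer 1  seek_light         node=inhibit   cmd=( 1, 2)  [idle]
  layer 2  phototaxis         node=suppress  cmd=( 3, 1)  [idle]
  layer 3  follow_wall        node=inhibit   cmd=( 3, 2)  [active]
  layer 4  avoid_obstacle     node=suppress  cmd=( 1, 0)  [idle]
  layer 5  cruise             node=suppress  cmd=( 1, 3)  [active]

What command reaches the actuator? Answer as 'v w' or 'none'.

1 3

L0 dock: active, feeds wire = (2, 0)
L1 seek_light: idle → wire stays (2, 0)
L2 phototaxis: idle → wire stays (2, 0)
L3 follow_wall: active, inhibitor → wire = none
L4 avoid_obstacle: idle → wire stays none
L5 cruise: active, suppressor → wire = (1, 3)
actuator = (1, 3)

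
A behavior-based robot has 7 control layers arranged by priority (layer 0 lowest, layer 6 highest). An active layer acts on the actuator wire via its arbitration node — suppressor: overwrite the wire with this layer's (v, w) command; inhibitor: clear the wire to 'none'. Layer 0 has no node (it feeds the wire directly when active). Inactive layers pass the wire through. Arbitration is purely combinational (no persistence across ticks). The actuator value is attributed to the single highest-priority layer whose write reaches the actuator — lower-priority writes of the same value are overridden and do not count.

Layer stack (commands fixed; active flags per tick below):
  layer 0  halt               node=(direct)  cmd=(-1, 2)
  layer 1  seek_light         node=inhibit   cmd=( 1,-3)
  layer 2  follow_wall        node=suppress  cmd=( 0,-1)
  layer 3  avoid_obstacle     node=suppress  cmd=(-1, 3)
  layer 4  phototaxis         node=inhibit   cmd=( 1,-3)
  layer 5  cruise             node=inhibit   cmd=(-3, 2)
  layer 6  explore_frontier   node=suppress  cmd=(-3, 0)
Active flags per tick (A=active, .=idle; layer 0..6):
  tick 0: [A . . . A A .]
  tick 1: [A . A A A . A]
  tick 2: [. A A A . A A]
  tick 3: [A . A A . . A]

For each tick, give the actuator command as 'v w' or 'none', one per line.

tick 0:
  [0] halt on; wire := (-1, 2)
  [1] seek_light off; pass (-1, 2)
  [2] follow_wall off; pass (-1, 2)
  [3] avoid_obstacle off; pass (-1, 2)
  [4] phototaxis on (inhibit); wire := none
  [5] cruise on (inhibit); wire := none
  [6] explore_frontier off; pass none
  output none
tick 1:
  [0] halt on; wire := (-1, 2)
  [1] seek_light off; pass (-1, 2)
  [2] follow_wall on (suppress); wire := (0, -1)
  [3] avoid_obstacle on (suppress); wire := (-1, 3)
  [4] phototaxis on (inhibit); wire := none
  [5] cruise off; pass none
  [6] explore_frontier on (suppress); wire := (-3, 0)
  output (-3, 0)
tick 2:
  [0] halt off; wire := none
  [1] seek_light on (inhibit); wire := none
  [2] follow_wall on (suppress); wire := (0, -1)
  [3] avoid_obstacle on (suppress); wire := (-1, 3)
  [4] phototaxis off; pass (-1, 3)
  [5] cruise on (inhibit); wire := none
  [6] explore_frontier on (suppress); wire := (-3, 0)
  output (-3, 0)
tick 3:
  [0] halt on; wire := (-1, 2)
  [1] seek_light off; pass (-1, 2)
  [2] follow_wall on (suppress); wire := (0, -1)
  [3] avoid_obstacle on (suppress); wire := (-1, 3)
  [4] phototaxis off; pass (-1, 3)
  [5] cruise off; pass (-1, 3)
  [6] explore_frontier on (suppress); wire := (-3, 0)
  output (-3, 0)

none
-3 0
-3 0
-3 0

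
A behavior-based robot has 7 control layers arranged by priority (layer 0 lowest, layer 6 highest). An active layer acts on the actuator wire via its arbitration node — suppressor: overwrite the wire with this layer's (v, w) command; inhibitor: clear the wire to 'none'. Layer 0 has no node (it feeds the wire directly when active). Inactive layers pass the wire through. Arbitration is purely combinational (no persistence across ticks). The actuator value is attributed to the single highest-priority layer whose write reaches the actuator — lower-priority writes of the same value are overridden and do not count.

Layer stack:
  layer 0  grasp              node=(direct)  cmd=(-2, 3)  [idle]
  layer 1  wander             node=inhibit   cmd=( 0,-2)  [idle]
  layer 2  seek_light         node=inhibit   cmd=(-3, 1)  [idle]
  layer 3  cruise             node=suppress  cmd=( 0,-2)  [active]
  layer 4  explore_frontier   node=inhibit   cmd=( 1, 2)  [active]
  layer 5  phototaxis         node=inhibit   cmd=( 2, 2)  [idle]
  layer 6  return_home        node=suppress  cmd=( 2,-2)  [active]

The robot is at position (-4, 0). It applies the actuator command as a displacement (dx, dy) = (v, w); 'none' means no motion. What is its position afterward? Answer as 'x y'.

L0 grasp: idle → wire = none
L1 wander: idle → wire stays none
L2 seek_light: idle → wire stays none
L3 cruise: active, suppressor → wire = (0, -2)
L4 explore_frontier: active, inhibitor → wire = none
L5 phototaxis: idle → wire stays none
L6 return_home: active, suppressor → wire = (2, -2)
actuator = (2, -2)
position: (-4, 0) + (2, -2) = (-2, -2)

-2 -2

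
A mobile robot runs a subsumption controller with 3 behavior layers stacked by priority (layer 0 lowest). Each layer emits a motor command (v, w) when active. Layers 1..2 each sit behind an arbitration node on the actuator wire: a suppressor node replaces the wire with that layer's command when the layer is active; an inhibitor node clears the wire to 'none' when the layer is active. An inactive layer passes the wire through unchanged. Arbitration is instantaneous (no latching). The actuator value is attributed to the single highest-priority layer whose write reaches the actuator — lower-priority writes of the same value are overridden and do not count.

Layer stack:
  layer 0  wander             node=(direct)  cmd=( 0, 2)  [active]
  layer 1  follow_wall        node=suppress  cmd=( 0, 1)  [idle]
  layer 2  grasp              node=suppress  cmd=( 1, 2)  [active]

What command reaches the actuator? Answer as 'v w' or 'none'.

1 2

layer 0 (wander) active — direct: (0, 2)
layer 1 (follow_wall) idle — unchanged: (0, 2)
layer 2 (grasp) active — suppresses: (1, 2)
→ actuator (1, 2)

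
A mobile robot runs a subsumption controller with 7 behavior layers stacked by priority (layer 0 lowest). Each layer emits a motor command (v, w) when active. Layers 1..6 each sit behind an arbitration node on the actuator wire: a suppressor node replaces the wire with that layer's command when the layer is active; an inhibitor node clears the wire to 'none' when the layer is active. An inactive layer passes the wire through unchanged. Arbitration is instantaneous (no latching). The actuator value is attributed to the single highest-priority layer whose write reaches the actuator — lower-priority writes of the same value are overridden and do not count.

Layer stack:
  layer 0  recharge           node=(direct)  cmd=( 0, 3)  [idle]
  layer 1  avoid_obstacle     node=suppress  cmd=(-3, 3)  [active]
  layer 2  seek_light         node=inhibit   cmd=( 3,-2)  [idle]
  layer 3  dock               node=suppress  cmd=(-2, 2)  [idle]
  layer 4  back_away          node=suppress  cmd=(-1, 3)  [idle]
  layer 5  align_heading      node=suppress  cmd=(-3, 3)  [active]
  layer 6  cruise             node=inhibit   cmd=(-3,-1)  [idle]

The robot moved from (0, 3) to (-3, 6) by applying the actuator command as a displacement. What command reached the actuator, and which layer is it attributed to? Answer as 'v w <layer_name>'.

-3 3 align_heading

displacement = (-3, 6) − (0, 3) = (-3, 3)
layer 0 (recharge) idle — none
layer 1 (avoid_obstacle) active — suppresses: (-3, 3)
layer 2 (seek_light) idle — unchanged: (-3, 3)
layer 3 (dock) idle — unchanged: (-3, 3)
layer 4 (back_away) idle — unchanged: (-3, 3)
layer 5 (align_heading) active — suppresses: (-3, 3)
layer 6 (cruise) idle — unchanged: (-3, 3)
→ actuator (-3, 3) — from layer 5 (align_heading)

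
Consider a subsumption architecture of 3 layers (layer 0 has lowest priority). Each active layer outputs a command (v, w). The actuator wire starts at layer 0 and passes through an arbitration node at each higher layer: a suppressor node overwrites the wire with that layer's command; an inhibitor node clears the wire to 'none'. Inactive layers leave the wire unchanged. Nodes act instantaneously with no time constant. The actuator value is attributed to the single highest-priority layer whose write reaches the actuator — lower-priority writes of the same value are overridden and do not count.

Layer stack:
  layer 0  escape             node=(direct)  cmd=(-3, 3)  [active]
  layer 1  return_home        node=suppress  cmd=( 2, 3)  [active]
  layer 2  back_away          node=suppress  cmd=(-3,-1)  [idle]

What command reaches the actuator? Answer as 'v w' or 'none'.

[0] escape on; wire := (-3, 3)
[1] return_home on (suppress); wire := (2, 3)
[2] back_away off; pass (2, 3)
output (2, 3)

2 3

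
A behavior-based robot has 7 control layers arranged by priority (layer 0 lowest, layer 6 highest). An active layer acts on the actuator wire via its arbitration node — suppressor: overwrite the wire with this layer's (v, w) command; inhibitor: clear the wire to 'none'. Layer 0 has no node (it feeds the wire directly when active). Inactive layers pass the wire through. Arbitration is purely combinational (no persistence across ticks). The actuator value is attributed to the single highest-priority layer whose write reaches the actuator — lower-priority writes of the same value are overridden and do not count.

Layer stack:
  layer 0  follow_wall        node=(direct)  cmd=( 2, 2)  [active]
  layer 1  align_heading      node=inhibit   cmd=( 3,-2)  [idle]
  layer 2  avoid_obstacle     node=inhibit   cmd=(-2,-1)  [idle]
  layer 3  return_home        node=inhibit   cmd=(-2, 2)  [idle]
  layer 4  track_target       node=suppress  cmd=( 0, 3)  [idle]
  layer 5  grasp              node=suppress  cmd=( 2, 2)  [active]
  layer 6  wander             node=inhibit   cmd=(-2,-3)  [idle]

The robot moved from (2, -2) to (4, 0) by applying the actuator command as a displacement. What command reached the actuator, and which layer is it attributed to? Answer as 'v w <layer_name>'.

2 2 grasp

displacement = (4, 0) − (2, -2) = (2, 2)
layer 0 (follow_wall) active — direct: (2, 2)
layer 1 (align_heading) idle — unchanged: (2, 2)
layer 2 (avoid_obstacle) idle — unchanged: (2, 2)
layer 3 (return_home) idle — unchanged: (2, 2)
layer 4 (track_target) idle — unchanged: (2, 2)
layer 5 (grasp) active — suppresses: (2, 2)
layer 6 (wander) idle — unchanged: (2, 2)
→ actuator (2, 2) — from layer 5 (grasp)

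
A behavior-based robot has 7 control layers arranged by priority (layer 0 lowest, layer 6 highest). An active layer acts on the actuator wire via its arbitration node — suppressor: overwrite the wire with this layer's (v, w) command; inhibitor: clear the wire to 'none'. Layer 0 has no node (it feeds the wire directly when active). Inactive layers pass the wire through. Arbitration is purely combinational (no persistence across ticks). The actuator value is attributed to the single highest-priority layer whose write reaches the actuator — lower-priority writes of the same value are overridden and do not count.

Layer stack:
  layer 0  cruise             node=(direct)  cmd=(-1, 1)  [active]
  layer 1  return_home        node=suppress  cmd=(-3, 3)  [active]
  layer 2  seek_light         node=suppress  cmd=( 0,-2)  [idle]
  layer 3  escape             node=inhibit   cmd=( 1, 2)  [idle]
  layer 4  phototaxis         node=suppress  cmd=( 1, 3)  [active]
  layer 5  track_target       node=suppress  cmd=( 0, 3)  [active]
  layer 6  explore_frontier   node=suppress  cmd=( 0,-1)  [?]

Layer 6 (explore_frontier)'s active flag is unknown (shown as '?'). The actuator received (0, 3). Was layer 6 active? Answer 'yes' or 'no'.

If layer 6 is active=yes:
  actuator would be (0, -1)
If layer 6 is active=no:
  actuator would be (0, 3)
Observed (0, 3), so layer 6 was idle.

no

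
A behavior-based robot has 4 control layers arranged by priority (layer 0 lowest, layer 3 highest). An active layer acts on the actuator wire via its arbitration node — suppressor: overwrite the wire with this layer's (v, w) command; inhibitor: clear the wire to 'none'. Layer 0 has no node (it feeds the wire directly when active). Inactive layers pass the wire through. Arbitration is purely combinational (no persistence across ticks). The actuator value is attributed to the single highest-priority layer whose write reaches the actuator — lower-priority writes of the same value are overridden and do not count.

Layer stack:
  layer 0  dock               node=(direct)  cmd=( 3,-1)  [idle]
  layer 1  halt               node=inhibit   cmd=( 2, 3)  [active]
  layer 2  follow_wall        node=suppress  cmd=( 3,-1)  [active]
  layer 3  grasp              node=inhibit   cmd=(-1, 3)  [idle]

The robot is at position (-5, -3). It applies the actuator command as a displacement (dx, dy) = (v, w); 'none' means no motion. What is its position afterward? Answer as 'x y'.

layer 0 (dock) idle — none
layer 1 (halt) active — inhibits: none
layer 2 (follow_wall) active — suppresses: (3, -1)
layer 3 (grasp) idle — unchanged: (3, -1)
→ actuator (3, -1)
position: (-5, -3) + (3, -1) = (-2, -4)

-2 -4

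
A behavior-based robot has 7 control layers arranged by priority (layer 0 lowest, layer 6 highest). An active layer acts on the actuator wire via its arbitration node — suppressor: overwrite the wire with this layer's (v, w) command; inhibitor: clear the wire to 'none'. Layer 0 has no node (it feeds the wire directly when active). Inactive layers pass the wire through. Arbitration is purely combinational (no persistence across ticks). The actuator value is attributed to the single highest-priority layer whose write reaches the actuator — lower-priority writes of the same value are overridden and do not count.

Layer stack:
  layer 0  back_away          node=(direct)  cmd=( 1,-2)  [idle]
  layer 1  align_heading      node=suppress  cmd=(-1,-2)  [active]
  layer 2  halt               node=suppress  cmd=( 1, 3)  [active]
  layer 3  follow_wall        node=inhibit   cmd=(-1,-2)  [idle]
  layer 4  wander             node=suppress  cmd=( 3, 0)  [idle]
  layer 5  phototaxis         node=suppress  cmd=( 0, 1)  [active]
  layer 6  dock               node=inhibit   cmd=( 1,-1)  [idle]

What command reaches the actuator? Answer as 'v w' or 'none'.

0 1

[0] back_away off; wire := none
[1] align_heading on (suppress); wire := (-1, -2)
[2] halt on (suppress); wire := (1, 3)
[3] follow_wall off; pass (1, 3)
[4] wander off; pass (1, 3)
[5] phototaxis on (suppress); wire := (0, 1)
[6] dock off; pass (0, 1)
output (0, 1)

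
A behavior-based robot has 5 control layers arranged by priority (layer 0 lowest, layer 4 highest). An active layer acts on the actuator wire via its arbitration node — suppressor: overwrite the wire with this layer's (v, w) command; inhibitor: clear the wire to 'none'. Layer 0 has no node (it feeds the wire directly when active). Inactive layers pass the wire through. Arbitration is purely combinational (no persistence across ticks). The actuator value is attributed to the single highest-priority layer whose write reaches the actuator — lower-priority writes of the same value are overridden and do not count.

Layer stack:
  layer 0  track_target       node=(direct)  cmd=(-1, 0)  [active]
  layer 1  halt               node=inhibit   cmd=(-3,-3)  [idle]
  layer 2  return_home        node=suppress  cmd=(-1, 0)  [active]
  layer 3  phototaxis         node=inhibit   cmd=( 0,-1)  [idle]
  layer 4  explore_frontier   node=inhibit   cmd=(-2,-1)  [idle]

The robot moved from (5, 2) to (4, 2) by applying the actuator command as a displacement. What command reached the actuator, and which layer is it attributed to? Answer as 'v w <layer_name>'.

-1 0 return_home

displacement = (4, 2) − (5, 2) = (-1, 0)
layer 0 (track_target) active — direct: (-1, 0)
layer 1 (halt) idle — unchanged: (-1, 0)
layer 2 (return_home) active — suppresses: (-1, 0)
layer 3 (phototaxis) idle — unchanged: (-1, 0)
layer 4 (explore_frontier) idle — unchanged: (-1, 0)
→ actuator (-1, 0) — from layer 2 (return_home)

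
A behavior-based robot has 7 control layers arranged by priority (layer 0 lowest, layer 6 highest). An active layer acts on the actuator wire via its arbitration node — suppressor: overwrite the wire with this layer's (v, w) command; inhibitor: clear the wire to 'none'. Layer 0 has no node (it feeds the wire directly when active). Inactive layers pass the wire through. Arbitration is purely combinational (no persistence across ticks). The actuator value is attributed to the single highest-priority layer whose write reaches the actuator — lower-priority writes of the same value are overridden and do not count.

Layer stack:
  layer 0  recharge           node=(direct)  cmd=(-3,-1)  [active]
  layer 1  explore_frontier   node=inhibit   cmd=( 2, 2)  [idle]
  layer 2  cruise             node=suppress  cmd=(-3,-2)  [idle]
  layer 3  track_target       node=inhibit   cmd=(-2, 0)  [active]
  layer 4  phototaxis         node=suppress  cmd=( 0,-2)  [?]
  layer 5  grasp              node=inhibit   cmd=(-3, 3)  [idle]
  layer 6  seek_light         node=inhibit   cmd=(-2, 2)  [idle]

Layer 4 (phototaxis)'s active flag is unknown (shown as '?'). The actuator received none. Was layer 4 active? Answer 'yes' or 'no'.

no

If layer 4 is active=yes:
  actuator would be (0, -2)
If layer 4 is active=no:
  actuator would be none
Observed none, so layer 4 was idle.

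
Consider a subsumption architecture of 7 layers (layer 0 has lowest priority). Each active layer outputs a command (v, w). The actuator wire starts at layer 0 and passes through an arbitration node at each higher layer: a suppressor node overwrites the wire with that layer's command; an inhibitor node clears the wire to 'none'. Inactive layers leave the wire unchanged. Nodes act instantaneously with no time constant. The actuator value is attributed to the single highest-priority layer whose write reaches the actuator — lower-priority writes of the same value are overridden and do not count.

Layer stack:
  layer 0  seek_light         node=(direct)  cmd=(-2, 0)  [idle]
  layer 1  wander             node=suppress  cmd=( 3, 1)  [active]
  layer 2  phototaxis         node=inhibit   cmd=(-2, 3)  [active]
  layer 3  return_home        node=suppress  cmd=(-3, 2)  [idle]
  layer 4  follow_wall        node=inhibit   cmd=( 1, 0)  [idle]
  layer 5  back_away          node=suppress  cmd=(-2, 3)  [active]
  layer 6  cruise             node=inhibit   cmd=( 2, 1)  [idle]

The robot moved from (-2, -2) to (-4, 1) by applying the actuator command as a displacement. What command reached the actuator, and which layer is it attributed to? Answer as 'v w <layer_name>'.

-2 3 back_away

displacement = (-4, 1) − (-2, -2) = (-2, 3)
[0] seek_light off; wire := none
[1] wander on (suppress); wire := (3, 1)
[2] phototaxis on (inhibit); wire := none
[3] return_home off; pass none
[4] follow_wall off; pass none
[5] back_away on (suppress); wire := (-2, 3)
[6] cruise off; pass (-2, 3)
output (-2, 3) — from layer 5 (back_away)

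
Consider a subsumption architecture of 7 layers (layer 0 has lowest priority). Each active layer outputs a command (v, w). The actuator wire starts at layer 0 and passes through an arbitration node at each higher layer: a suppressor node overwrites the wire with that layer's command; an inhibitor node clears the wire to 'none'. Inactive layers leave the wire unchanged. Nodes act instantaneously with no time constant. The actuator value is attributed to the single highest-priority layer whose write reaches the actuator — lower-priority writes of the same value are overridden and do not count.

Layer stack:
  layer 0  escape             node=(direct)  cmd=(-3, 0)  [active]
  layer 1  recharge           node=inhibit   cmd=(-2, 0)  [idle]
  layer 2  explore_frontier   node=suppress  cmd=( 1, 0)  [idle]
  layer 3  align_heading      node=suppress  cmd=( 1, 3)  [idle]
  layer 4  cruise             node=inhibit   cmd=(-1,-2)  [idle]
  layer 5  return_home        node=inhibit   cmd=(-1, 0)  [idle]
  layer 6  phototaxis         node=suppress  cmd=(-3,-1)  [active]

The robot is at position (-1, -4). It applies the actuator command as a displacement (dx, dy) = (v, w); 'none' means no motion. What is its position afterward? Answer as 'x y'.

layer 0 (escape) active — direct: (-3, 0)
layer 1 (recharge) idle — unchanged: (-3, 0)
layer 2 (explore_frontier) idle — unchanged: (-3, 0)
layer 3 (align_heading) idle — unchanged: (-3, 0)
layer 4 (cruise) idle — unchanged: (-3, 0)
layer 5 (return_home) idle — unchanged: (-3, 0)
layer 6 (phototaxis) active — suppresses: (-3, -1)
→ actuator (-3, -1)
position: (-1, -4) + (-3, -1) = (-4, -5)

-4 -5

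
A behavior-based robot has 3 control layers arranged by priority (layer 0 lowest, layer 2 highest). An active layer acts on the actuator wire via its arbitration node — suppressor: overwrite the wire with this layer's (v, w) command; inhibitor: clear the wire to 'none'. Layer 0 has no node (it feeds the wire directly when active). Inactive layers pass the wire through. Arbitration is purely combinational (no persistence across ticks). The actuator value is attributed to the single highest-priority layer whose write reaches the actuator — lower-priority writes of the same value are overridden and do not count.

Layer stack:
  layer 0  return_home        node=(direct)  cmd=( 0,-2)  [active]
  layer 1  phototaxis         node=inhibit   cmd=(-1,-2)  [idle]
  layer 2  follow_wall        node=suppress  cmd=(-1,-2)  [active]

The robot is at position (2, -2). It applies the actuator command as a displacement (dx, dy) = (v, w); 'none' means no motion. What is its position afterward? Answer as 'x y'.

layer 0 (return_home) active — direct: (0, -2)
layer 1 (phototaxis) idle — unchanged: (0, -2)
layer 2 (follow_wall) active — suppresses: (-1, -2)
→ actuator (-1, -2)
position: (2, -2) + (-1, -2) = (1, -4)

1 -4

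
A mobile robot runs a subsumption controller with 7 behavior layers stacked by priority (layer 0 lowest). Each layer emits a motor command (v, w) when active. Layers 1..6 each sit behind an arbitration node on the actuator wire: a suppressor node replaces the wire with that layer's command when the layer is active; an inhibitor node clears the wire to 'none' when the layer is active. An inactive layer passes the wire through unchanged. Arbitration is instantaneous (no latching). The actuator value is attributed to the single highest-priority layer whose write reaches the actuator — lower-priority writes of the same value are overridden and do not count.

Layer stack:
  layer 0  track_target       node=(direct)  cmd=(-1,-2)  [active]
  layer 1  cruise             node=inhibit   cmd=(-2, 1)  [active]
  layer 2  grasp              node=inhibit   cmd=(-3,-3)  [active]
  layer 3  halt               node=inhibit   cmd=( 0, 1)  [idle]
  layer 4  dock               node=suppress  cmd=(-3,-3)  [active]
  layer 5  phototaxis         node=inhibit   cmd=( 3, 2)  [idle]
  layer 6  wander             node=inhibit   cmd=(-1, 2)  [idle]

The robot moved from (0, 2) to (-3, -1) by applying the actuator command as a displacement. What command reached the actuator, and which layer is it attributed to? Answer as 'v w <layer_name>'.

-3 -3 dock

displacement = (-3, -1) − (0, 2) = (-3, -3)
[0] track_target on; wire := (-1, -2)
[1] cruise on (inhibit); wire := none
[2] grasp on (inhibit); wire := none
[3] halt off; pass none
[4] dock on (suppress); wire := (-3, -3)
[5] phototaxis off; pass (-3, -3)
[6] wander off; pass (-3, -3)
output (-3, -3) — from layer 4 (dock)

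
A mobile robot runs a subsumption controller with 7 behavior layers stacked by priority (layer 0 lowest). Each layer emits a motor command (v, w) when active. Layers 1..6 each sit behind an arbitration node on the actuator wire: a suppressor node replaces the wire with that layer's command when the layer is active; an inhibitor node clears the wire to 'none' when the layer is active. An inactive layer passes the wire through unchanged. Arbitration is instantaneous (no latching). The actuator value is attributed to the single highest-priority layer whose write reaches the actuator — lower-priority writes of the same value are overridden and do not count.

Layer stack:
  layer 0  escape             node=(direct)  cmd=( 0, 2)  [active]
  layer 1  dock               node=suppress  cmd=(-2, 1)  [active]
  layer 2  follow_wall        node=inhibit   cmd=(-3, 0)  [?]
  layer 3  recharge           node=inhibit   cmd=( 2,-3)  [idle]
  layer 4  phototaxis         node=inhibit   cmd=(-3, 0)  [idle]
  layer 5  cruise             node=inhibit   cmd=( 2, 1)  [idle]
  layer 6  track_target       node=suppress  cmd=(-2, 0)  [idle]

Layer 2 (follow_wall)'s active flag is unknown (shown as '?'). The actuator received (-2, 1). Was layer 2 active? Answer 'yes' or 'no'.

If layer 2 is active=yes:
  actuator would be none
If layer 2 is active=no:
  actuator would be (-2, 1)
Observed (-2, 1), so layer 2 was idle.

no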